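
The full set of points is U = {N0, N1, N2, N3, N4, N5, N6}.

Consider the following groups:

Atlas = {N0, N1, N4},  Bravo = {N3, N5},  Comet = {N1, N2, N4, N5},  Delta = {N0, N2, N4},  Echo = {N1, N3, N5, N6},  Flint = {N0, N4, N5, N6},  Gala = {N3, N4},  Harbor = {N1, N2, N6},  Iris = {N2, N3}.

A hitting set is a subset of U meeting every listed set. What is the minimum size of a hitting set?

3

Take H = {N1, N3, N4}. Each listed group contains at least one of these, so H is a hitting set of size 3.
No choice of 2 points meets every group, so 3 is the minimum.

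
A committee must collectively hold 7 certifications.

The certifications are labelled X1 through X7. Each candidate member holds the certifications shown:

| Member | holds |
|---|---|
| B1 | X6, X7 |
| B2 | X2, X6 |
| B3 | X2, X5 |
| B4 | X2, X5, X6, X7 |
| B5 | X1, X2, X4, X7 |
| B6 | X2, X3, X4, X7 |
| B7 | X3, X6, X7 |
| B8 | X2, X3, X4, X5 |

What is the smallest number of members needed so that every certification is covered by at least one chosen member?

Take {B4, B5, B6}. Their union is {X1, X2, X3, X4, X5, X6, X7}, which is all 7 certifications.
Only B5 contains X1, so B5 is forced; the remaining 3 certifications need at least 2 more members (each remaining member adds at most 2) — so at least 3 members are needed, and 3 is optimal.

3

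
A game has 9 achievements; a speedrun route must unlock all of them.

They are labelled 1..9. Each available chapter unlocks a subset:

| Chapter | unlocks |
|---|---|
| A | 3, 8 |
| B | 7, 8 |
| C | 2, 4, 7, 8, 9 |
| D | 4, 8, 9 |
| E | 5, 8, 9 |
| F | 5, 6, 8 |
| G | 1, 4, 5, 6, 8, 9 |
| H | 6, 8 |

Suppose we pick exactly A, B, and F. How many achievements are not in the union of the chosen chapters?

4

Union of A, B, F = {3, 5, 6, 7, 8}.
Not covered: 1, 2, 4, 9 — 4 achievements.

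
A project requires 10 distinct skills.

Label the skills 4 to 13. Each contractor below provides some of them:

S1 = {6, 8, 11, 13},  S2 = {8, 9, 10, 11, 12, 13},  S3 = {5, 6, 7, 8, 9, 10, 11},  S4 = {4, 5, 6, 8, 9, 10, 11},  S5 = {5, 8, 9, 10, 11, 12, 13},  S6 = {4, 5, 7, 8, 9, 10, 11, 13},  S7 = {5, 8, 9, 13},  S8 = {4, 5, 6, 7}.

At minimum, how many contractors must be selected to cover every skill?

Take {S2, S8}. Their union is {4, 5, 6, 7, 8, 9, 10, 11, 12, 13}, which is all 10 skills.
No single contractor has all 10 skills (the largest, S6, has 8), so 2 is optimal.

2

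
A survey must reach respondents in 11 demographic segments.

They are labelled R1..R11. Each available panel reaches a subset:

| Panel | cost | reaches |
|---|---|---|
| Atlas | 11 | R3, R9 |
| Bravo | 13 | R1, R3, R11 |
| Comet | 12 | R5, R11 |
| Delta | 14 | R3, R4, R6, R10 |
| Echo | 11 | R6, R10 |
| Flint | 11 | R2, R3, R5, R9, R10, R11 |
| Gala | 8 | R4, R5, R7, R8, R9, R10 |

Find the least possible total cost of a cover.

43

Bravo, Echo, Flint, Gala together cover every segment (Bravo ∪ Echo ∪ Flint ∪ Gala = {R1, R2, R3, R4, R5, R6, R7, R8, R9, R10, R11}); total cost 13 + 11 + 11 + 8 = 43.
No covering selection has total cost below 43.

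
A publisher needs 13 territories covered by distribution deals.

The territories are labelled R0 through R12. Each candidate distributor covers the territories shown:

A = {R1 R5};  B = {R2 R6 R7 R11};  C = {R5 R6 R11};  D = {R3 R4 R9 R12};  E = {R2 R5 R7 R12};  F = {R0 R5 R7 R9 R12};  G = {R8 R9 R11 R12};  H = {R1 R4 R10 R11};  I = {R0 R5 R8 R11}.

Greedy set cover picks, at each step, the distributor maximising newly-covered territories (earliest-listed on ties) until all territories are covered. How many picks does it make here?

5

Greedy: pick F (covers 5 new) → pick H (covers 4 new) → pick B (covers 2 new) → pick D (covers 1 new) → pick G (covers 1 new). Total picks: 5.
(The true minimum cover uses only 4 distributors, so greedy is not optimal here.)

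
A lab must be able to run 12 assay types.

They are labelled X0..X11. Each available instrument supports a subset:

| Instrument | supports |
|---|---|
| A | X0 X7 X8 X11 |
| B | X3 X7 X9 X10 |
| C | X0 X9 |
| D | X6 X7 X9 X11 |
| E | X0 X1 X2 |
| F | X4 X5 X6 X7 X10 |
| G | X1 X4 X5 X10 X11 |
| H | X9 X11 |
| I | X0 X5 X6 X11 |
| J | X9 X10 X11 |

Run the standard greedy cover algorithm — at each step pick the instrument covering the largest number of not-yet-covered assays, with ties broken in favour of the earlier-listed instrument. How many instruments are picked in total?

Greedy: pick F (covers 5 new) → pick A (covers 3 new) → pick B (covers 2 new) → pick E (covers 2 new). Total picks: 4.

4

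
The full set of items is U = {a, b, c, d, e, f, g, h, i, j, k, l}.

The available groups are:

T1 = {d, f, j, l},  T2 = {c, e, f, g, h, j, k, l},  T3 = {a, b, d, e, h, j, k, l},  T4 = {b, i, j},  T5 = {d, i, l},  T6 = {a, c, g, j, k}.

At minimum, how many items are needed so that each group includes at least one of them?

The 2 items {j, l} hit every group.
The groups T5, T6 are pairwise disjoint, so any hitting set needs a separate item for each — at least 2. Hence 2 is optimal.

2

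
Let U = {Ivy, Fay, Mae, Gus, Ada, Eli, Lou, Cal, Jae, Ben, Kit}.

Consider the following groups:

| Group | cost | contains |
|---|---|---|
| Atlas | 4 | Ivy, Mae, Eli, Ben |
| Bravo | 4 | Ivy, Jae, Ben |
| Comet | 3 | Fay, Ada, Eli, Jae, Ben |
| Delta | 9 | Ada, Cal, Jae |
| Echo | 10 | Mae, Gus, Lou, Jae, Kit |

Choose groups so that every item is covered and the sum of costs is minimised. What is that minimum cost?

Bravo, Comet, Delta, Echo together cover every item (Bravo ∪ Comet ∪ Delta ∪ Echo = {Ivy, Fay, Mae, Gus, Ada, Eli, Lou, Cal, Jae, Ben, Kit}); total cost 4 + 3 + 9 + 10 = 26.
No covering selection has total cost below 26.

26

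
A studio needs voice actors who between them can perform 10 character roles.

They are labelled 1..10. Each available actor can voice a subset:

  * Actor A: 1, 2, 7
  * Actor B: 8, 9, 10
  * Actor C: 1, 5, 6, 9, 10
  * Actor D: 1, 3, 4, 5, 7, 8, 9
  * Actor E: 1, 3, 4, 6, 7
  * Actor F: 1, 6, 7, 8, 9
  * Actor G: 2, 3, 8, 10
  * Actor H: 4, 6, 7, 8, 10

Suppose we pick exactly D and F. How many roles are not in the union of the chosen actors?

Union of D, F = {1, 3, 4, 5, 6, 7, 8, 9}.
Not covered: 2, 10 — 2 roles.

2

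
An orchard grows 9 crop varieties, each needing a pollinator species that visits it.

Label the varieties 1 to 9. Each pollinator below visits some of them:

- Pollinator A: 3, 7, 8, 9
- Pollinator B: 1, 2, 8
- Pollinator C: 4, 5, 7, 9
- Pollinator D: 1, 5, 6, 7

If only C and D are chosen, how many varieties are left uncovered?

3

Union of C, D = {1, 4, 5, 6, 7, 9}.
Not covered: 2, 3, 8 — 3 varieties.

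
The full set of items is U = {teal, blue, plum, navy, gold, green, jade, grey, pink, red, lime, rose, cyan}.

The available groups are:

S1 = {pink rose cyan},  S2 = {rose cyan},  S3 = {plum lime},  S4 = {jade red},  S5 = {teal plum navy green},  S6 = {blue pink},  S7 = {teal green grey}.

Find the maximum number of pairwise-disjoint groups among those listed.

S2, S3, S4, S6, S7 are pairwise disjoint (S2={rose,cyan}; S3={plum,lime}; S4={jade,red}; S6={blue,pink}; S7={teal,green,grey}).
Every remaining group overlaps one of these, and no 6 of the listed groups are pairwise disjoint, so 5 is the maximum.

5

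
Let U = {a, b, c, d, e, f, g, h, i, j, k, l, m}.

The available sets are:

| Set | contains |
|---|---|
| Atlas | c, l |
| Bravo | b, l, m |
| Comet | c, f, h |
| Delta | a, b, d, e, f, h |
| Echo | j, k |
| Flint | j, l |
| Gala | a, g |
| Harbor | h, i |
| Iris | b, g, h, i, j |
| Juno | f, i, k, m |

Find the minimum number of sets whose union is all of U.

Take {Atlas, Delta, Iris, Juno}. Their union is {a, b, c, d, e, f, g, h, i, j, k, l, m}, which is all 13 points.
Only Delta contains d, so Delta is forced; the remaining 7 points need at least 3 more sets (each remaining set adds at most 3) — so at least 4 sets are needed, and 4 is optimal.

4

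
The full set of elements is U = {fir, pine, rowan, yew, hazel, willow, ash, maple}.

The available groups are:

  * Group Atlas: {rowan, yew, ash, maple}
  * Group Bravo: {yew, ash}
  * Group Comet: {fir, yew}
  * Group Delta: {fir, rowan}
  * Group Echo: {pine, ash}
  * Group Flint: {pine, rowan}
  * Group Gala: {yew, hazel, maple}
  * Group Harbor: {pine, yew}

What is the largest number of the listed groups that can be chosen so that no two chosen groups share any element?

3

Delta, Echo, Gala are pairwise disjoint (Delta={fir,rowan}; Echo={pine,ash}; Gala={yew,hazel,maple}).
Every remaining group overlaps one of these, and no 4 of the listed groups are pairwise disjoint, so 3 is the maximum.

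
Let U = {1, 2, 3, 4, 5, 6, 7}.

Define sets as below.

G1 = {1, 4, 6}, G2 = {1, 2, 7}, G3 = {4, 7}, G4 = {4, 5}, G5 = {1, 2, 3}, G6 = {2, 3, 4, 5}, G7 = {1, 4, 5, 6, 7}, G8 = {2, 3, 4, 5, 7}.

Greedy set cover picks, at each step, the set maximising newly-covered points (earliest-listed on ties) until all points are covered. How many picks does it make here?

Greedy: pick G7 (covers 5 new) → pick G5 (covers 2 new). Total picks: 2.

2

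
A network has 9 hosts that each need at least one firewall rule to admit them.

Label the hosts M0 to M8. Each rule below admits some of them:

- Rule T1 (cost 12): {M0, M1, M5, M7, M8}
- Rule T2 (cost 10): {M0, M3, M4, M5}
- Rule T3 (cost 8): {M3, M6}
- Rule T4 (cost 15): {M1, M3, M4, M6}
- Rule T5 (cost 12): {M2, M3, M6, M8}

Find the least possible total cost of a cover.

34

T1, T2, T5 together cover every host (T1 ∪ T2 ∪ T5 = {M0, M1, M2, M3, M4, M5, M6, M7, M8}); total cost 12 + 10 + 12 = 34.
The greedy pick T1, T3, T2, T5 costs 42; no covering selection beats 34.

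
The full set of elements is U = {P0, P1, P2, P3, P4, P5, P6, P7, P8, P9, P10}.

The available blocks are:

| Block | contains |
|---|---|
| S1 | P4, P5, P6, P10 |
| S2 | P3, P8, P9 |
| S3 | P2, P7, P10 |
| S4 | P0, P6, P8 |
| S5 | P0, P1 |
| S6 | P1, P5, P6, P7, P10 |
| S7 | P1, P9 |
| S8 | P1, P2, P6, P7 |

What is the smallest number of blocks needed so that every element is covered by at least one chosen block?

S1 and S2 and S3 and S5 together: S1 ∪ S2 ∪ S3 ∪ S5 = {P0, P1, P2, P3, P4, P5, P6, P7, P8, P9, P10} — every element is covered.
Only S1 contains P4, so S1 is forced; the remaining 7 elements need at least 3 more blocks (each remaining block adds at most 3) — so at least 4 blocks are needed, and 4 is optimal.

4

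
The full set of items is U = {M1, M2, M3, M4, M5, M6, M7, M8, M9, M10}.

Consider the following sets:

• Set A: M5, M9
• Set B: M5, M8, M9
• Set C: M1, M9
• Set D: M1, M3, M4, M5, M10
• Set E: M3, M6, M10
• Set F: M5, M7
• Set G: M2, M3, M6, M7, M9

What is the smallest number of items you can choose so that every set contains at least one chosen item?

3

H = {M5, M6, M9} meets every set (each contains at least one member of H), and |H| = 3.
The sets C, E, F are pairwise disjoint, so any hitting set needs a separate item for each — at least 3. Hence 3 is optimal.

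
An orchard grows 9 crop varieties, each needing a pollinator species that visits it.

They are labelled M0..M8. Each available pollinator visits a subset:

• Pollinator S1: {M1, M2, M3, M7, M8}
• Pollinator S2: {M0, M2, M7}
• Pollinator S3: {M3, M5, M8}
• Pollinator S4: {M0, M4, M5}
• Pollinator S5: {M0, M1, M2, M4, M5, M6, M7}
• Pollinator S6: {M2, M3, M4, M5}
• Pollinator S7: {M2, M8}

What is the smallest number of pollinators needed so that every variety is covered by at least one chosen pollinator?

Take {S1, S5}. Their union is {M0, M1, M2, M3, M4, M5, M6, M7, M8}, which is all 9 varieties.
No single pollinator has all 9 varieties (the largest, S5, has 7), so 2 is optimal.

2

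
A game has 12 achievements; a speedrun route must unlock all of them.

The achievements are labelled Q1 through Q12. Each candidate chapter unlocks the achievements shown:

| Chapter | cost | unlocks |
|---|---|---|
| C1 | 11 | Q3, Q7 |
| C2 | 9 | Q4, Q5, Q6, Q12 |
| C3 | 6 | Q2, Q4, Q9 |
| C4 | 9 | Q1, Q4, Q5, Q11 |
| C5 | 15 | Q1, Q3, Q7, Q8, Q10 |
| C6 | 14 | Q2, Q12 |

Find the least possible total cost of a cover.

39

C2, C3, C4, C5 together cover every achievement (C2 ∪ C3 ∪ C4 ∪ C5 = {Q1, Q2, Q3, Q4, Q5, Q6, Q7, Q8, Q9, Q10, Q11, Q12}); total cost 9 + 6 + 9 + 15 = 39.
No covering selection has total cost below 39.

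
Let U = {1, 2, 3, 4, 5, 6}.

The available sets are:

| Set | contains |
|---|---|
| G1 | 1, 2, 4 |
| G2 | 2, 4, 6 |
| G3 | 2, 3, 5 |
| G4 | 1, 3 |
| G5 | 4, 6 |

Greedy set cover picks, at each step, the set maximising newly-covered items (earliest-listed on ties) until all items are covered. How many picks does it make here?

3

Greedy: pick G1 (covers 3 new) → pick G3 (covers 2 new) → pick G2 (covers 1 new). Total picks: 3.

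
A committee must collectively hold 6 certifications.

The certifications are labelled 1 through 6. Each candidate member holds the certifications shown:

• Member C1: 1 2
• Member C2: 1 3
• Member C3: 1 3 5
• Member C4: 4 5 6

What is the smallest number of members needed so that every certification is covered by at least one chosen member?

3

Take {C1, C2, C4}. Their union is {1, 2, 3, 4, 5, 6}, which is all 6 certifications.
Only C1 contains 2, so C1 is forced; the remaining 4 certifications need at least 2 more members (each remaining member adds at most 3) — so at least 3 members are needed, and 3 is optimal.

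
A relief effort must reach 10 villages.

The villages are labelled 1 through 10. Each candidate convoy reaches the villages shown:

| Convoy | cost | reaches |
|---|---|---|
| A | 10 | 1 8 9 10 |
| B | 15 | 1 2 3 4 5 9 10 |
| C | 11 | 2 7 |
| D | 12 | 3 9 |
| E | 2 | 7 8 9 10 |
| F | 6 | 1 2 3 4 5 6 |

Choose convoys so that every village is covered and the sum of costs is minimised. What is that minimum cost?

E, F together cover every village (E ∪ F = {1, 2, 3, 4, 5, 6, 7, 8, 9, 10}); total cost 2 + 6 = 8.
No covering selection has total cost below 8.

8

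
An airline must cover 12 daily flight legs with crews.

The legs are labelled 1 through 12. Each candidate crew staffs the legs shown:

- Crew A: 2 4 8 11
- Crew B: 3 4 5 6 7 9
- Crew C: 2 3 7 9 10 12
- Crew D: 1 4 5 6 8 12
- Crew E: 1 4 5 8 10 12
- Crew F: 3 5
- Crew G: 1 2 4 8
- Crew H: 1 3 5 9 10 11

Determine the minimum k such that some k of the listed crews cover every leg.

A and B and E together: A ∪ B ∪ E = {1, 2, 3, 4, 5, 6, 7, 8, 9, 10, 11, 12} — every leg is covered.
No 2 of the 8 crews cover everything (all 28 combinations miss at least one leg), so 3 is optimal.

3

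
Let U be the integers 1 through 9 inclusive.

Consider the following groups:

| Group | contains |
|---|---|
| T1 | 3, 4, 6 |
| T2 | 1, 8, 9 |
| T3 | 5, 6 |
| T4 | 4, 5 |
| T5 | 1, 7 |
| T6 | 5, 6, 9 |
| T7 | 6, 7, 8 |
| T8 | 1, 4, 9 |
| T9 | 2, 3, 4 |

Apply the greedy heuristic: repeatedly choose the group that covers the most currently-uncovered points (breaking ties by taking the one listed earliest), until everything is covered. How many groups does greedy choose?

Greedy: pick T1 (covers 3 new) → pick T2 (covers 3 new) → pick T3 (covers 1 new) → pick T5 (covers 1 new) → pick T9 (covers 1 new). Total picks: 5.
(The true minimum cover uses only 4 groups, so greedy is not optimal here.)

5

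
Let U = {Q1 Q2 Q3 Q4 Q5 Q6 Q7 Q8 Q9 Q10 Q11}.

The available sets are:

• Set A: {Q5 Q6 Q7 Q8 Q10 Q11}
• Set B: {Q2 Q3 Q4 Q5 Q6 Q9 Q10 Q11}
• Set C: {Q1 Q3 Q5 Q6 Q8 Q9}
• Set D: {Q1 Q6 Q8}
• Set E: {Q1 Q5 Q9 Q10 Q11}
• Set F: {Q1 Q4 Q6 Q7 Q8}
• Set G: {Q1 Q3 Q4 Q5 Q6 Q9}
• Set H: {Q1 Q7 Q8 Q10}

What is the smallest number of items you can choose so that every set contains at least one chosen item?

2

T = {Q1, Q10} meets every set (each contains at least one member of T), and |T| = 2.
No single item lies in every set, so at least 2 are needed and 2 is optimal.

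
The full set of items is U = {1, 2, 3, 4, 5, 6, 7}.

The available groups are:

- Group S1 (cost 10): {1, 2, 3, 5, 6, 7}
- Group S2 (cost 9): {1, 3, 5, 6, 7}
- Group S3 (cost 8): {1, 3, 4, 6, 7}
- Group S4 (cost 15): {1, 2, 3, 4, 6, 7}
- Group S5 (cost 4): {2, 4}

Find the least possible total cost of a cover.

S2, S5 together cover every item (S2 ∪ S5 = {1, 2, 3, 4, 5, 6, 7}); total cost 9 + 4 = 13.
The greedy pick S3, S5, S2 costs 21; no covering selection beats 13.

13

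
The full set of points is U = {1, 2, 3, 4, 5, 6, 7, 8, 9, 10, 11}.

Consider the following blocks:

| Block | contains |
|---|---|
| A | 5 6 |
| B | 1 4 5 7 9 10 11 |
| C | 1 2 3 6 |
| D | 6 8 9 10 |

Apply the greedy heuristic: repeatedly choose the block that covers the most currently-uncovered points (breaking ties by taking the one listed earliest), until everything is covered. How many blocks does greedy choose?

Greedy: pick B (covers 7 new) → pick C (covers 3 new) → pick D (covers 1 new). Total picks: 3.

3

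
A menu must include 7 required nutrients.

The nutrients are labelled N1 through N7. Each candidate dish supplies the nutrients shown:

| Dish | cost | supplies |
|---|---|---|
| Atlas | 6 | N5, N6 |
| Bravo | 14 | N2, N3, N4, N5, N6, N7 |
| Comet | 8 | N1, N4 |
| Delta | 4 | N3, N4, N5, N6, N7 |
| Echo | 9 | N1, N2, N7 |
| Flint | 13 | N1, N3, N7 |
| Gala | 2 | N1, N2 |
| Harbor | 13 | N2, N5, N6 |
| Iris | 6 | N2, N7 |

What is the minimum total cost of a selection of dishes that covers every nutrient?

6

Delta, Gala together cover every nutrient (Delta ∪ Gala = {N1, N2, N3, N4, N5, N6, N7}); total cost 4 + 2 = 6.
No covering selection has total cost below 6.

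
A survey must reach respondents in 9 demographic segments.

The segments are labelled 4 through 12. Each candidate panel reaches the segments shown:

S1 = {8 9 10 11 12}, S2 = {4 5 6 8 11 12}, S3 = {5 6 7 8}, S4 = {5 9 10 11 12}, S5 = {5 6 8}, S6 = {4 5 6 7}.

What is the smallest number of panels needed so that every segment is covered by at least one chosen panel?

2

Take {S1, S6}. Their union is {4, 5, 6, 7, 8, 9, 10, 11, 12}, which is all 9 segments.
No single panel has all 9 segments (the largest, S2, has 6), so 2 is optimal.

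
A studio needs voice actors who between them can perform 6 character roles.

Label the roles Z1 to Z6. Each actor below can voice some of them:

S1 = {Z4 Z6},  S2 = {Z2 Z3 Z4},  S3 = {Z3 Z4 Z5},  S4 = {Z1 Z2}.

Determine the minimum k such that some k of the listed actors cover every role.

S1 and S3 and S4 together: S1 ∪ S3 ∪ S4 = {Z1, Z2, Z3, Z4, Z5, Z6} — every role is covered.
Only S4 contains Z1, so S4 is forced; the remaining 4 roles need at least 2 more actors (each remaining actor adds at most 3) — so at least 3 actors are needed, and 3 is optimal.

3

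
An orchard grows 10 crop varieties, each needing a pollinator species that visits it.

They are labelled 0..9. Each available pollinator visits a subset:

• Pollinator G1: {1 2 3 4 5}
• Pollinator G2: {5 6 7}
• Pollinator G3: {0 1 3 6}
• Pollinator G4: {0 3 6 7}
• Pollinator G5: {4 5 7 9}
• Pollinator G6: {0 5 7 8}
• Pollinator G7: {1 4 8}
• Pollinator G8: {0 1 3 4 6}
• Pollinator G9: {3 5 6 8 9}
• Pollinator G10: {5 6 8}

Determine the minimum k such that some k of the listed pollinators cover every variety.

Take {G1, G6, G9}. Their union is {0, 1, 2, 3, 4, 5, 6, 7, 8, 9}, which is all 10 varieties.
Only G1 contains 2, so G1 is forced; the remaining 5 varieties need at least 2 more pollinators (each remaining pollinator adds at most 3) — so at least 3 pollinators are needed, and 3 is optimal.

3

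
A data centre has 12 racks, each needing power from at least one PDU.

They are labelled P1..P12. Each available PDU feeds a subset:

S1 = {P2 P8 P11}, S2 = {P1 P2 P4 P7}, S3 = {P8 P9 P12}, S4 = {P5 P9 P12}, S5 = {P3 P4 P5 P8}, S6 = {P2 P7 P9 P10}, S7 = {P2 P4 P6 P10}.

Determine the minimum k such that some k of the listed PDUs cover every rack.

S1 and S2 and S4 and S5 and S7 together: S1 ∪ S2 ∪ S4 ∪ S5 ∪ S7 = {P1, P2, P3, P4, P5, P6, P7, P8, P9, P10, P11, P12} — every rack is covered.
No 4 of the 7 PDUs cover everything (all 35 combinations miss at least one rack), so 5 is optimal.

5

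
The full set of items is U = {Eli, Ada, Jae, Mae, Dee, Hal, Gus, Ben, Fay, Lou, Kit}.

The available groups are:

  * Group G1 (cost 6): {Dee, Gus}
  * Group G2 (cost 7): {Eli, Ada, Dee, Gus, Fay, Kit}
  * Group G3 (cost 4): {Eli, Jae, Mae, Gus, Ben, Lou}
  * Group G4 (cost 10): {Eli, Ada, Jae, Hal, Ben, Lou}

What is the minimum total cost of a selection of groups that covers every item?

21

G2, G3, G4 together cover every item (G2 ∪ G3 ∪ G4 = {Eli, Ada, Jae, Mae, Dee, Hal, Gus, Ben, Fay, Lou, Kit}); total cost 7 + 4 + 10 = 21.
No covering selection has total cost below 21.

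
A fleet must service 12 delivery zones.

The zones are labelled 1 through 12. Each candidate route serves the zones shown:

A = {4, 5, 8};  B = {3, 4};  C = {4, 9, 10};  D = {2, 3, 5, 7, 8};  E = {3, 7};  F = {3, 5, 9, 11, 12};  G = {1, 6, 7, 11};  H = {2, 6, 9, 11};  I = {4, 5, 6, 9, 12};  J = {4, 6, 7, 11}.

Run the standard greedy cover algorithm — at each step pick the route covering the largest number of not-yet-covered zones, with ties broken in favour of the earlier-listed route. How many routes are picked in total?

Greedy: pick D (covers 5 new) → pick I (covers 4 new) → pick G (covers 2 new) → pick C (covers 1 new). Total picks: 4.

4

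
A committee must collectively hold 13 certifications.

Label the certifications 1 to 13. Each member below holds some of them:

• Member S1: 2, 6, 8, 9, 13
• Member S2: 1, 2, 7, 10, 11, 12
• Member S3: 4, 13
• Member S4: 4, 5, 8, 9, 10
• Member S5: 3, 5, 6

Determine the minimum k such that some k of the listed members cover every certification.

Take {S2, S3, S4, S5}. Their union is {1, 2, 3, 4, 5, 6, 7, 8, 9, 10, 11, 12, 13}, which is all 13 certifications.
No 3 of the 5 members cover everything (all 10 combinations miss at least one certification), so 4 is optimal.

4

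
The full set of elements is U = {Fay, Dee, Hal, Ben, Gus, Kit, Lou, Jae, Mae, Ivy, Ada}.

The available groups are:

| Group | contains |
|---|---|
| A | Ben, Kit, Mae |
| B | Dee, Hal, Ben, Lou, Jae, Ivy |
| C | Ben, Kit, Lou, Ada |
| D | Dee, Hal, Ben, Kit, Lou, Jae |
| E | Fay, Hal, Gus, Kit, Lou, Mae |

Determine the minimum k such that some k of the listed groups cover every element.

3

Take {B, C, E}. Their union is {Fay, Dee, Hal, Ben, Gus, Kit, Lou, Jae, Mae, Ivy, Ada}, which is all 11 elements.
Only E contains Fay, so E is forced; the remaining 5 elements need at least 2 more groups (each remaining group adds at most 4) — so at least 3 groups are needed, and 3 is optimal.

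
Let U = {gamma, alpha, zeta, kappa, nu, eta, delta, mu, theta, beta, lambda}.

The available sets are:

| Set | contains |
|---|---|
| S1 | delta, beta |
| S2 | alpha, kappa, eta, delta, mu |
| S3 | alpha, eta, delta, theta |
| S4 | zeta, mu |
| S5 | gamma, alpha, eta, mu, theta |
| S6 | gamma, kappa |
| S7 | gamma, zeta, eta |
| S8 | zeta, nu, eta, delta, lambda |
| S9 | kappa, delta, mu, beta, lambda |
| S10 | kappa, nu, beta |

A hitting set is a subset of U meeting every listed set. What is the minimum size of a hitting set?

4

Take H = {kappa, eta, mu, beta}. Each listed set contains at least one of these, so H is a hitting set of size 4.
No choice of 3 elements meets every set, so 4 is the minimum.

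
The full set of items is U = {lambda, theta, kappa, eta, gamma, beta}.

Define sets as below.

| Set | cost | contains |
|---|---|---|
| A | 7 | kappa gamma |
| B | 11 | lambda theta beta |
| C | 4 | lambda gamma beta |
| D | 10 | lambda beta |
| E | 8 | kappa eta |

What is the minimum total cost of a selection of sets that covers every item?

B, C, E together cover every item (B ∪ C ∪ E = {lambda, theta, kappa, eta, gamma, beta}); total cost 11 + 4 + 8 = 23.
No covering selection has total cost below 23.

23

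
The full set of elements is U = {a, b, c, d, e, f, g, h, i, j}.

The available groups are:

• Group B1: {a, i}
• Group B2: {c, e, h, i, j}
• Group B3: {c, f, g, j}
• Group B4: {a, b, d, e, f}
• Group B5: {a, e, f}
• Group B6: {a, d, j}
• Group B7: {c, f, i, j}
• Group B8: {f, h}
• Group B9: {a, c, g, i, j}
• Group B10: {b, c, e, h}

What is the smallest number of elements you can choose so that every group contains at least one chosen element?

3

The 3 elements {a, f, h} hit every group.
No choice of 2 elements meets every group, so 3 is the minimum.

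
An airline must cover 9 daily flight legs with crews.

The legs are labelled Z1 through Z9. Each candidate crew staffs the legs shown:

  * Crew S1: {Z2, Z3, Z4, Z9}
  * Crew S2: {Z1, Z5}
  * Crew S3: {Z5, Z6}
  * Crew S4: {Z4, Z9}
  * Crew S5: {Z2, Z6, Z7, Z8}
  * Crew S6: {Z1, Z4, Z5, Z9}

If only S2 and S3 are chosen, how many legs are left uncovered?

Union of S2, S3 = {Z1, Z5, Z6}.
Not covered: Z2, Z3, Z4, Z7, Z8, Z9 — 6 legs.

6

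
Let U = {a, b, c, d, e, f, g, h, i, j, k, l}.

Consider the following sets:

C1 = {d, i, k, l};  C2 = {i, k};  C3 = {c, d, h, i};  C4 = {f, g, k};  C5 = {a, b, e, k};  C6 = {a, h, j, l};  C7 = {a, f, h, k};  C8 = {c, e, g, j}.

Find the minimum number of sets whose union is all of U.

Take {C3, C4, C5, C6}. Their union is {a, b, c, d, e, f, g, h, i, j, k, l}, which is all 12 items.
No 3 of the 8 sets cover everything (all 56 combinations miss at least one item), so 4 is optimal.

4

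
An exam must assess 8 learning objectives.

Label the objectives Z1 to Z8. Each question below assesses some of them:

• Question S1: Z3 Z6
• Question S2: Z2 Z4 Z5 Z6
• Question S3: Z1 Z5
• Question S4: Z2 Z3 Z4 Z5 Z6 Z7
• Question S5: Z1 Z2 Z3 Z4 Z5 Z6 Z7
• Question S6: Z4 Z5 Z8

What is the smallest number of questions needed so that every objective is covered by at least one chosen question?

Take {S5, S6}. Their union is {Z1, Z2, Z3, Z4, Z5, Z6, Z7, Z8}, which is all 8 objectives.
No single question has all 8 objectives (the largest, S5, has 7), so 2 is optimal.

2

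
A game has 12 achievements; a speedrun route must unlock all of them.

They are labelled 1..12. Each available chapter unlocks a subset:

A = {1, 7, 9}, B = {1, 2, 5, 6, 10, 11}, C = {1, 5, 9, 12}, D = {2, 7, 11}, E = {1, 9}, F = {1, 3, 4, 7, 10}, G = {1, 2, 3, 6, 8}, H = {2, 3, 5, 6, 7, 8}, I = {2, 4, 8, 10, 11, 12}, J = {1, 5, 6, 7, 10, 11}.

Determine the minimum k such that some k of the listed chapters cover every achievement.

Take {A, H, I}. Their union is {1, 2, 3, 4, 5, 6, 7, 8, 9, 10, 11, 12}, which is all 12 achievements.
No 2 of the 10 chapters cover everything (all 45 combinations miss at least one achievement), so 3 is optimal.

3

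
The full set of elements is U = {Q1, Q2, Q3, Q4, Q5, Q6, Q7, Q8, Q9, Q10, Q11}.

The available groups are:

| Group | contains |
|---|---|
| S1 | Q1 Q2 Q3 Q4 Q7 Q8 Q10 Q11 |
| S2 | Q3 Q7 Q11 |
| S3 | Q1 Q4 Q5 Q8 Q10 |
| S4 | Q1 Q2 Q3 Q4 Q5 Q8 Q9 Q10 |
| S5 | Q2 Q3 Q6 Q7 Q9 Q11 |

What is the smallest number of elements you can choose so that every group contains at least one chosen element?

The 2 elements {Q1, Q3} hit every group.
The groups S2, S3 are pairwise disjoint, so any hitting set needs a separate element for each — at least 2. Hence 2 is optimal.

2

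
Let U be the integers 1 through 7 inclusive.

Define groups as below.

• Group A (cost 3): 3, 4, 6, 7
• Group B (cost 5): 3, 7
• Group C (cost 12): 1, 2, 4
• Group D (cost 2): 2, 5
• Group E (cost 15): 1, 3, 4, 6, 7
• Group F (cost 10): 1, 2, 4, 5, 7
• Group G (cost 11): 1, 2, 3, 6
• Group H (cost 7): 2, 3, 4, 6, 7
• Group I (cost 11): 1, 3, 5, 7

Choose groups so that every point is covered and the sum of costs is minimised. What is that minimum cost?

13

A, F together cover every point (A ∪ F = {1, 2, 3, 4, 5, 6, 7}); total cost 3 + 10 = 13.
The greedy pick A, D, F costs 15; no covering selection beats 13.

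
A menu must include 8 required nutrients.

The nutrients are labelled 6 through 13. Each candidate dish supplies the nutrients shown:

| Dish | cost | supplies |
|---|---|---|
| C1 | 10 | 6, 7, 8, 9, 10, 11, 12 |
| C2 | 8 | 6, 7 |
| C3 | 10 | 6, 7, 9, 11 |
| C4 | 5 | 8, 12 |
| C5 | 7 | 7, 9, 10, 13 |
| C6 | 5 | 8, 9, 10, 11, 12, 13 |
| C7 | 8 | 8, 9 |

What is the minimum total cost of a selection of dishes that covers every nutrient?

13

C2, C6 together cover every nutrient (C2 ∪ C6 = {6, 7, 8, 9, 10, 11, 12, 13}); total cost 8 + 5 = 13.
No covering selection has total cost below 13.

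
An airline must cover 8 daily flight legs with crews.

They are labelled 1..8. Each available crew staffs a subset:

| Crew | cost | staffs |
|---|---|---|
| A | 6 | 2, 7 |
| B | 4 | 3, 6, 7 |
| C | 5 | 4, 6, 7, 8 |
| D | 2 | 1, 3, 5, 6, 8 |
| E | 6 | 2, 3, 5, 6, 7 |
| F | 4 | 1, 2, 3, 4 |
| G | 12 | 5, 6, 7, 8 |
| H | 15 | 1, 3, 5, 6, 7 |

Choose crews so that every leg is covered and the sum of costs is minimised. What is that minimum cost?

B, D, F together cover every leg (B ∪ D ∪ F = {1, 2, 3, 4, 5, 6, 7, 8}); total cost 4 + 2 + 4 = 10.
No covering selection has total cost below 10.

10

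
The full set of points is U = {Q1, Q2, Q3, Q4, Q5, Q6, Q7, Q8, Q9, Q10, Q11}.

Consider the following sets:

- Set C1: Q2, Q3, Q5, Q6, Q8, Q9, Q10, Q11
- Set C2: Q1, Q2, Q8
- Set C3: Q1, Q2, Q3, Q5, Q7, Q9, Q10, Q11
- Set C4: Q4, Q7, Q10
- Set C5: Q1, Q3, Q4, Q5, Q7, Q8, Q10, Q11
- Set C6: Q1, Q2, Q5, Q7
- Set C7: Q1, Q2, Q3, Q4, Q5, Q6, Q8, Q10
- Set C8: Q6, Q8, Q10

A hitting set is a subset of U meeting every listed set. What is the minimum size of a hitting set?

2

Take H = {Q2, Q10}. Each listed set contains at least one of these, so H is a hitting set of size 2.
The sets C6, C8 are pairwise disjoint, so any hitting set needs a separate point for each — at least 2. Hence 2 is optimal.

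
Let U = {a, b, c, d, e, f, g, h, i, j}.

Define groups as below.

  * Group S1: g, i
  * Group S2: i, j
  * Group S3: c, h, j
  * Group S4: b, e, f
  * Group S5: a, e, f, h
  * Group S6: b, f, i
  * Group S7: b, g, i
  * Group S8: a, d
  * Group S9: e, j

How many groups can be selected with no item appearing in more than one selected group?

4

S1, S3, S4, S8 are pairwise disjoint (S1={g,i}; S3={c,h,j}; S4={b,e,f}; S8={a,d}).
Every remaining group overlaps one of these, and no 5 of the listed groups are pairwise disjoint, so 4 is the maximum.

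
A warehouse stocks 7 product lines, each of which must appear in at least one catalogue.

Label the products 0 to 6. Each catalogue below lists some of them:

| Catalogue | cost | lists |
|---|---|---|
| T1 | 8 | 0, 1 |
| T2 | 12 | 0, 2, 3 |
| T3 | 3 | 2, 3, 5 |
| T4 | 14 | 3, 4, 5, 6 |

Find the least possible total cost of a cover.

25

T1, T3, T4 together cover every product (T1 ∪ T3 ∪ T4 = {0, 1, 2, 3, 4, 5, 6}); total cost 8 + 3 + 14 = 25.
No covering selection has total cost below 25.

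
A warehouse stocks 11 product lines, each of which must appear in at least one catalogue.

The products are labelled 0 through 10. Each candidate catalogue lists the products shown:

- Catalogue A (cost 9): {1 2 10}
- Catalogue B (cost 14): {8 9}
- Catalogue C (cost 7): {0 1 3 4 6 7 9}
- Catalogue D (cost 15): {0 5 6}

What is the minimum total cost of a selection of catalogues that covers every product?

45

A, B, C, D together cover every product (A ∪ B ∪ C ∪ D = {0, 1, 2, 3, 4, 5, 6, 7, 8, 9, 10}); total cost 9 + 14 + 7 + 15 = 45.
No covering selection has total cost below 45.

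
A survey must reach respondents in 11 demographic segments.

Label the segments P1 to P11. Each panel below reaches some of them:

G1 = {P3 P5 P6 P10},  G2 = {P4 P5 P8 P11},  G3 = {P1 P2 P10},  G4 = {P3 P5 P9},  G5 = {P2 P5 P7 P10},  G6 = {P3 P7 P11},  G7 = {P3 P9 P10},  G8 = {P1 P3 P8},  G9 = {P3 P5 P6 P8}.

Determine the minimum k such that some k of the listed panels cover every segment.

5

G2 and G3 and G6 and G7 and G9 together: G2 ∪ G3 ∪ G6 ∪ G7 ∪ G9 = {P1, P2, P3, P4, P5, P6, P7, P8, P9, P10, P11} — every segment is covered.
No 4 of the 9 panels cover everything (all 126 combinations miss at least one segment), so 5 is optimal.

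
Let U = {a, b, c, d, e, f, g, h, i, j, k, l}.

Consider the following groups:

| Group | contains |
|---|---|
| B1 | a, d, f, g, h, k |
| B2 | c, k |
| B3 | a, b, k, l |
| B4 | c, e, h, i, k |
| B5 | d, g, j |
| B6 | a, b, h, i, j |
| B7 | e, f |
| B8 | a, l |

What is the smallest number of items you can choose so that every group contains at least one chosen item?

T = {e, j, k, l} meets every group (each contains at least one member of T), and |T| = 4.
The groups B2, B5, B7, B8 are pairwise disjoint, so any hitting set needs a separate item for each — at least 4. Hence 4 is optimal.

4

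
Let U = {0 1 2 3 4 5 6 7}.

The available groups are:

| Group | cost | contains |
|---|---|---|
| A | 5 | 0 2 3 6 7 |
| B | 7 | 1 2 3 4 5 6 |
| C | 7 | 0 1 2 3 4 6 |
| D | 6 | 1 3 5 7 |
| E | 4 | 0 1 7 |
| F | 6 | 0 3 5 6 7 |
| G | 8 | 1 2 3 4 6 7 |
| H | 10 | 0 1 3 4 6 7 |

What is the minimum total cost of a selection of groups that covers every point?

11

B, E together cover every point (B ∪ E = {0, 1, 2, 3, 4, 5, 6, 7}); total cost 7 + 4 = 11.
The greedy pick A, B costs 12; no covering selection beats 11.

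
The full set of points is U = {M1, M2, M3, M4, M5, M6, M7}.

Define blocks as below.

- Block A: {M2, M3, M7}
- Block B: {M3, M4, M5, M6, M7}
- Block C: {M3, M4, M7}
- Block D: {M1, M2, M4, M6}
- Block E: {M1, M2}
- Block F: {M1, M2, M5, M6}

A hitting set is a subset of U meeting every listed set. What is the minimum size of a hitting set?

H = {M1, M3} meets every block (each contains at least one member of H), and |H| = 2.
The blocks B, E are pairwise disjoint, so any hitting set needs a separate point for each — at least 2. Hence 2 is optimal.

2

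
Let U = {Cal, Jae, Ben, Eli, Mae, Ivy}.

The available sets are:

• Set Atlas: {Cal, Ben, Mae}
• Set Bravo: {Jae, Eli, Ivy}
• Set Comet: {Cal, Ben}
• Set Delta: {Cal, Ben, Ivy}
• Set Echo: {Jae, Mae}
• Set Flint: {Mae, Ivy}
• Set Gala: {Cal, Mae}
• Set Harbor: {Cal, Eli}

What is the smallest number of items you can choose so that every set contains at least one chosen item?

H = {Cal, Eli, Mae} meets every set (each contains at least one member of H), and |H| = 3.
No choice of 2 items meets every set, so 3 is the minimum.

3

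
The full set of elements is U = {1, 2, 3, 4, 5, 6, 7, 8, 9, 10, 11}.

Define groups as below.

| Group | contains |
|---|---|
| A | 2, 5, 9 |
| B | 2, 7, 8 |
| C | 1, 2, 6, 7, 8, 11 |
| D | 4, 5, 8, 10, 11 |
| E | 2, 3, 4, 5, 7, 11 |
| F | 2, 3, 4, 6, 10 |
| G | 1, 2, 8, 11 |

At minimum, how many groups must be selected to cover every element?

3

A, C, and F cover everything between them: the union {1, 2, 3, 4, 5, 6, 7, 8, 9, 10, 11} is all of U.
Only A contains 9, so A is forced; the remaining 8 elements need at least 2 more groups (each remaining group adds at most 5) — so at least 3 groups are needed, and 3 is optimal.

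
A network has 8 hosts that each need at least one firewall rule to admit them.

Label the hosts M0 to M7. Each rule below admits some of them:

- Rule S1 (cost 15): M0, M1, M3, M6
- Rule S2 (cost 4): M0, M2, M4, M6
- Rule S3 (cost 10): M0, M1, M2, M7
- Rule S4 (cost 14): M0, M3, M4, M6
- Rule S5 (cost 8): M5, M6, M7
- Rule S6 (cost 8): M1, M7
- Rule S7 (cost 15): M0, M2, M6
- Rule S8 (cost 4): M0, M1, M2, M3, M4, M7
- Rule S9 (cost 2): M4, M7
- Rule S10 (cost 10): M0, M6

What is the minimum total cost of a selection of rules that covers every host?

12

S5, S8 together cover every host (S5 ∪ S8 = {M0, M1, M2, M3, M4, M5, M6, M7}); total cost 8 + 4 = 12.
The greedy pick S8, S2, S5 costs 16; no covering selection beats 12.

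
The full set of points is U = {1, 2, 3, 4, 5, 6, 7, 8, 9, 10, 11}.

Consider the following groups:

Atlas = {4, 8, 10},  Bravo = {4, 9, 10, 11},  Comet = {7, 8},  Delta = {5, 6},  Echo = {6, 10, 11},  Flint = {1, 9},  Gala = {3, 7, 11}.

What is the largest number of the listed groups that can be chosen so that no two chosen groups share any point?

4

Atlas, Delta, Flint, Gala are pairwise disjoint (Atlas={4,8,10}; Delta={5,6}; Flint={1,9}; Gala={3,7,11}).
Every remaining group overlaps one of these, and no 5 of the listed groups are pairwise disjoint, so 4 is the maximum.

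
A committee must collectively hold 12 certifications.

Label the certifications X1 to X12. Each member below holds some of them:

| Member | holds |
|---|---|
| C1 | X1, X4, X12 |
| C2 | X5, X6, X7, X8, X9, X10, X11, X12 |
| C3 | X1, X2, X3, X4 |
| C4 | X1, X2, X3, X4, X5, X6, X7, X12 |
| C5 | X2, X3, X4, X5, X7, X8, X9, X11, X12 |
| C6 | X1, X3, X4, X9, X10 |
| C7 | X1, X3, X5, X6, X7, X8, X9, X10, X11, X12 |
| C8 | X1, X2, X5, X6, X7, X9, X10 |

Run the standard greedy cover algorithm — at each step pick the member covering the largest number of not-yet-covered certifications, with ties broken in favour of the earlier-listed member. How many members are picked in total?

2

Greedy: pick C7 (covers 10 new) → pick C3 (covers 2 new). Total picks: 2.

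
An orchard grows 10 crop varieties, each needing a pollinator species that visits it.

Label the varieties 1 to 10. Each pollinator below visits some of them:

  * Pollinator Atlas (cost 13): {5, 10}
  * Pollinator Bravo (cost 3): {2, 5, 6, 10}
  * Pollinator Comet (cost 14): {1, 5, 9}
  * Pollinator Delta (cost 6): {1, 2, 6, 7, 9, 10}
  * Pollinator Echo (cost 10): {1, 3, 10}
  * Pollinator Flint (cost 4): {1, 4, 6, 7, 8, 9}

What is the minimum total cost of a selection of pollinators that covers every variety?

Bravo, Echo, Flint together cover every variety (Bravo ∪ Echo ∪ Flint = {1, 2, 3, 4, 5, 6, 7, 8, 9, 10}); total cost 3 + 10 + 4 = 17.
No covering selection has total cost below 17.

17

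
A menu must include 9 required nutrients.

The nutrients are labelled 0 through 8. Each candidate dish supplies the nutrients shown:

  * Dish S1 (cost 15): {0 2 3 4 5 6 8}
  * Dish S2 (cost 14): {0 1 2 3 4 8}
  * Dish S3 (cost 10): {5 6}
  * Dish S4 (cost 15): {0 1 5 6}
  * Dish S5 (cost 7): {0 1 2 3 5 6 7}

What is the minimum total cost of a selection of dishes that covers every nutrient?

21

S2, S5 together cover every nutrient (S2 ∪ S5 = {0, 1, 2, 3, 4, 5, 6, 7, 8}); total cost 14 + 7 = 21.
No covering selection has total cost below 21.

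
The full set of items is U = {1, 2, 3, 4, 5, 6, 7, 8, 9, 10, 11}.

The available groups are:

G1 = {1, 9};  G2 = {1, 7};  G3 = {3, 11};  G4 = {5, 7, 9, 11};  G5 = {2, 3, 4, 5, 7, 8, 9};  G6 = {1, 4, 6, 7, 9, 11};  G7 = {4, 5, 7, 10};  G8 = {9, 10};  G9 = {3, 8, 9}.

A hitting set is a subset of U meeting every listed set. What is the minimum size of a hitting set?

The 3 items {7, 9, 11} hit every group.
The groups G2, G3, G8 are pairwise disjoint, so any hitting set needs a separate item for each — at least 3. Hence 3 is optimal.

3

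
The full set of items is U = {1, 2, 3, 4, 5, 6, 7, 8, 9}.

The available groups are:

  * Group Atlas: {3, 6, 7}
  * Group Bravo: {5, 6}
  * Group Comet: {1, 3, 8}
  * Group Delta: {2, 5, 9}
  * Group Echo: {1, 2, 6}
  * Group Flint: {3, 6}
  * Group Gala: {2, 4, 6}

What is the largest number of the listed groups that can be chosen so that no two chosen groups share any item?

Atlas, Delta are pairwise disjoint (Atlas={3,6,7}; Delta={2,5,9}).
Every remaining group overlaps one of these, and no 3 of the listed groups are pairwise disjoint, so 2 is the maximum.

2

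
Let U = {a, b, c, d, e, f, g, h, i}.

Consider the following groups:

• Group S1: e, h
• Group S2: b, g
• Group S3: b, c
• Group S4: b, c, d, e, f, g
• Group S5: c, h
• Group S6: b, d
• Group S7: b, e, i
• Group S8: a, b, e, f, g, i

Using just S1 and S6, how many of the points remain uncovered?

5

Union of S1, S6 = {b, d, e, h}.
Not covered: a, c, f, g, i — 5 points.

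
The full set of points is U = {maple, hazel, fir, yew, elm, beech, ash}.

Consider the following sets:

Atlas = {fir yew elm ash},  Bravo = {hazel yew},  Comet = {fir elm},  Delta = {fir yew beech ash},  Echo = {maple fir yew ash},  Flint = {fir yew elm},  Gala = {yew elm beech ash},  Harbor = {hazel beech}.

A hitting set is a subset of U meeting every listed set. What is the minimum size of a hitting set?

Take H = {fir, yew, beech}. Each listed set contains at least one of these, so H is a hitting set of size 3.
No choice of 2 points meets every set, so 3 is the minimum.

3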